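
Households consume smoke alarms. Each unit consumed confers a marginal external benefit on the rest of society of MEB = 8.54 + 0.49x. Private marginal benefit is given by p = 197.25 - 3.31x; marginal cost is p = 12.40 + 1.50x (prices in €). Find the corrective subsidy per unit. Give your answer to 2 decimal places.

subsidy = €30.48 per unit

Social marginal benefit = demand + MEB = 205.79 - 2.82x.
Set SMB = MC: 205.79 - 2.82x = 12.40 + 1.50x → x* = 44.7662.
The Pigouvian subsidy equals MEB at x*: 8.54 + 0.49×44.7662 = 30.4754.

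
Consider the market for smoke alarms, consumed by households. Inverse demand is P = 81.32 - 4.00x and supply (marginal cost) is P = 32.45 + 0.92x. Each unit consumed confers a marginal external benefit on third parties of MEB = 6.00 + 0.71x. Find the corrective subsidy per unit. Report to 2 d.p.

Social marginal benefit = demand + MEB = 87.32 - 3.29x.
Set SMB = MC: 87.32 - 3.29x = 32.45 + 0.92x → x* = 13.0333.
The Pigouvian subsidy equals MEB at x*: 6.00 + 0.71×13.0333 = 15.2536.

subsidy = 15.25 per unit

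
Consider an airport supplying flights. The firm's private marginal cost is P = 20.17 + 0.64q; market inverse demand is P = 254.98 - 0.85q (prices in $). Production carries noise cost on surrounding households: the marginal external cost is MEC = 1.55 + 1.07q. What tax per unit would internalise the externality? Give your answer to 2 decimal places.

Social marginal cost = private MC + MEC = 21.72 + 1.71q.
Set SMC = demand: 21.72 + 1.71q = 254.98 - 0.85q → q* = 91.1172.
The Pigouvian tax equals MEC at q*: 1.55 + 1.07×91.1172 = 99.0454.

tax = $99.05 per unit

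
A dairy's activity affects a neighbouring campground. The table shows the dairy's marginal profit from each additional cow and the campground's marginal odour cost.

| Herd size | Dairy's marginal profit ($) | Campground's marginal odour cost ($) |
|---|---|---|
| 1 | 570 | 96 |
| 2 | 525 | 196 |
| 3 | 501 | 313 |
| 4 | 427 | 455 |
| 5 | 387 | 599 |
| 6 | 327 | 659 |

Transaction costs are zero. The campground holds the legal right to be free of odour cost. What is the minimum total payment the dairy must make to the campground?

$605

Efficient level: marginal profit ≥ marginal odour cost through level 3, so k* = 3.
With the campground holding the right, the dairy must at least compensate total damage at k*: 96 + 196 + 313 = 605.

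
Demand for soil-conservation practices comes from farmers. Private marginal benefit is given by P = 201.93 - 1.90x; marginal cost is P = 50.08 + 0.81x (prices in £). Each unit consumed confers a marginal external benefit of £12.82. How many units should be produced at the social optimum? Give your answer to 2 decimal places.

x* = 60.76

Social marginal benefit = demand + MEB = 214.75 - 1.90x.
Set SMB = MC: 214.75 - 1.90x = 50.08 + 0.81x → x* = 60.7638.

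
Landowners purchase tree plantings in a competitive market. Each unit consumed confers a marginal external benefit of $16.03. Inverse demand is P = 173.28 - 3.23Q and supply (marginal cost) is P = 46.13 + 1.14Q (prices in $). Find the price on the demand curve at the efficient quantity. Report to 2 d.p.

Social marginal benefit = demand + MEB = 189.31 - 3.23Q.
Set SMB = MC: 189.31 - 3.23Q = 46.13 + 1.14Q → Q* = 32.7643.
Consumer price on the demand curve at Q*: 173.28 − 3.23×32.7643 = 67.4513.

P = $67.45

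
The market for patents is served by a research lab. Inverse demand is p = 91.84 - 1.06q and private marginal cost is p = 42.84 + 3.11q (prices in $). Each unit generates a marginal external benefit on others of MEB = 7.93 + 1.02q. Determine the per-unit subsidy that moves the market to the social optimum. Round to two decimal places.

subsidy = $26.36 per unit

Social marginal cost = private MC − MEB = 34.91 + 2.09q.
Set SMC = demand: 34.91 + 2.09q = 91.84 - 1.06q → q* = 18.0730.
The Pigouvian subsidy equals MEB at q*: 7.93 + 1.02×18.0730 = 26.3645.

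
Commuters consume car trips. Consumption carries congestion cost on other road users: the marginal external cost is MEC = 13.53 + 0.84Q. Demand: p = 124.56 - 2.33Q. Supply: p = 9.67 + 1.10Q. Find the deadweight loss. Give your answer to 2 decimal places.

DWL = 203.29

Market equilibrium (private): 9.67 + 1.10Q = 124.56 - 2.33Q → Q_m = 33.4956.
Social marginal benefit = demand − MEC = 111.03 - 3.17Q.
Set SMB = MC: 111.03 - 3.17Q = 9.67 + 1.10Q → Q* = 23.7377.
The welfare-loss triangle has base |Q_m − Q*| and height MEC(Q_m) (the vertical gap between SMB and MC is zero at Q* and MEC at Q_m).
DWL = ½ × 9.7579 × 41.6663 = 203.2878.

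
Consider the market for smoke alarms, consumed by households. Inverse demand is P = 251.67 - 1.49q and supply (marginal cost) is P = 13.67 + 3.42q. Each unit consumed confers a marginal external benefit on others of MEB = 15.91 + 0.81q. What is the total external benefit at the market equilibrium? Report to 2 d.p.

Market equilibrium (private): 13.67 + 3.42q = 251.67 - 1.49q → q_m = 48.4725.
Total external benefit = ∫₀^{q_m} (15.91 + 0.81q) dq = 15.91×48.4725 + ½×0.81×48.4725² = 1722.7787.

1722.78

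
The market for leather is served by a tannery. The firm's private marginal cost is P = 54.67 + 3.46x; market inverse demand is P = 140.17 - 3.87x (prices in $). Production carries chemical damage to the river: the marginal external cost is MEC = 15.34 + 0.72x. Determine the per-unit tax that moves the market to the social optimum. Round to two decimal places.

Social marginal cost = private MC + MEC = 70.01 + 4.18x.
Set SMC = demand: 70.01 + 4.18x = 140.17 - 3.87x → x* = 8.7155.
The Pigouvian tax equals MEC at x*: 15.34 + 0.72×8.7155 = 21.6152.

tax = $21.62 per unit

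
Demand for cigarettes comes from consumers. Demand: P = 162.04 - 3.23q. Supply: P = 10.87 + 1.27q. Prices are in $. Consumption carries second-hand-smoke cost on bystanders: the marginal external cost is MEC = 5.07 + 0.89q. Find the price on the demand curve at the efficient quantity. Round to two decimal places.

Social marginal benefit = demand − MEC = 156.97 - 4.12q.
Set SMB = MC: 156.97 - 4.12q = 10.87 + 1.27q → q* = 27.1058.
Consumer price on the demand curve at q*: 162.04 − 3.23×27.1058 = 74.4883.

P = $74.49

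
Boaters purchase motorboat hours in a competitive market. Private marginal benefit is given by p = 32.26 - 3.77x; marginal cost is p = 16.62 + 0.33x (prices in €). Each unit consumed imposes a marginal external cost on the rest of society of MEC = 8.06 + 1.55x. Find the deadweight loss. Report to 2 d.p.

Market equilibrium (private): 16.62 + 0.33x = 32.26 - 3.77x → x_m = 3.8146.
Social marginal benefit = demand − MEC = 24.20 - 5.32x.
Set SMB = MC: 24.20 - 5.32x = 16.62 + 0.33x → x* = 1.3416.
The welfare-loss triangle has base |x_m − x*| and height MEC(x_m) (the vertical gap between SMB and MC is zero at x* and MEC at x_m).
DWL = ½ × 2.4730 × 13.9727 = 17.2772.

DWL = €17.28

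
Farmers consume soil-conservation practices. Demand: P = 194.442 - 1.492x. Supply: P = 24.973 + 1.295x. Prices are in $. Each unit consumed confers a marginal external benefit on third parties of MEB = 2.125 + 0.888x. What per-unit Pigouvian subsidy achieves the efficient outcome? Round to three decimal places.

subsidy = $82.365 per unit

Social marginal benefit = demand + MEB = 196.567 - 0.604x.
Set SMB = MC: 196.567 - 0.604x = 24.973 + 1.295x → x* = 90.3602.
The Pigouvian subsidy equals MEB at x*: 2.125 + 0.888×90.3602 = 82.3649.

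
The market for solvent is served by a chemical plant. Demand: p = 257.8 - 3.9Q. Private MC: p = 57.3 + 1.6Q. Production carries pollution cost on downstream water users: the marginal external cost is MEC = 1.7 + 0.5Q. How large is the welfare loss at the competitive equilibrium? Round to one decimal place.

Market equilibrium (private): 57.3 + 1.6Q = 257.8 - 3.9Q → Q_m = 36.4545.
Social marginal cost = private MC + MEC = 59.0 + 2.1Q.
Set SMC = demand: 59.0 + 2.1Q = 257.8 - 3.9Q → Q* = 33.1333.
Height of the DWL triangle at Q_m is SMC(Q_m) − demand(Q_m) = MEC(Q_m) = 19.9273.
DWL = ½ × 3.3212 × 19.9273 = 33.0913.

DWL = 33.1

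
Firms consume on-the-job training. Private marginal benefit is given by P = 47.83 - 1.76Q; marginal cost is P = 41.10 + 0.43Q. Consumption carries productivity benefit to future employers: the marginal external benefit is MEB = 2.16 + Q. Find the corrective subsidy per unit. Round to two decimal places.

Social marginal benefit = demand + MEB = 49.99 - 0.76Q.
Set SMB = MC: 49.99 - 0.76Q = 41.10 + 0.43Q → Q* = 7.4706.
The Pigouvian subsidy equals MEB at Q*: 2.16 + 1.00×7.4706 = 9.6306.

subsidy = 9.63 per unit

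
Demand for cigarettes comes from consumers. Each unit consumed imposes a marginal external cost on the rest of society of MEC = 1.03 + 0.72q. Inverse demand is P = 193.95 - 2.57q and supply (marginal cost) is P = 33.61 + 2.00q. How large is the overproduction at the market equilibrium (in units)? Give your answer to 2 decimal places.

Market equilibrium (private): 33.61 + 2.00q = 193.95 - 2.57q → q_m = 35.0853.
Social marginal benefit = demand − MEC = 192.92 - 3.29q.
Set SMB = MC: 192.92 - 3.29q = 33.61 + 2.00q → q* = 30.1153.
Gap = |35.0853 − 30.1153| = 4.9700.

4.97 units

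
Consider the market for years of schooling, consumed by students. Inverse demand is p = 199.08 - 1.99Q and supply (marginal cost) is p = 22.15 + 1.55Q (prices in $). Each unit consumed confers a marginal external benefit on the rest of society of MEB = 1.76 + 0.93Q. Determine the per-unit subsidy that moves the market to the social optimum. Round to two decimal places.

Social marginal benefit = demand + MEB = 200.84 - 1.06Q.
Set SMB = MC: 200.84 - 1.06Q = 22.15 + 1.55Q → Q* = 68.4636.
The Pigouvian subsidy equals MEB at Q*: 1.76 + 0.93×68.4636 = 65.4311.

subsidy = $65.43 per unit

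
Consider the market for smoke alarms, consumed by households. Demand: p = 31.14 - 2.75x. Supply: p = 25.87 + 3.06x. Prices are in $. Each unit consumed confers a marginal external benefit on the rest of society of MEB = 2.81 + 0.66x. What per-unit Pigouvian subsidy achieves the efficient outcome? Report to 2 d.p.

Social marginal benefit = demand + MEB = 33.95 - 2.09x.
Set SMB = MC: 33.95 - 2.09x = 25.87 + 3.06x → x* = 1.5689.
The Pigouvian subsidy equals MEB at x*: 2.81 + 0.66×1.5689 = 3.8455.

subsidy = $3.85 per unit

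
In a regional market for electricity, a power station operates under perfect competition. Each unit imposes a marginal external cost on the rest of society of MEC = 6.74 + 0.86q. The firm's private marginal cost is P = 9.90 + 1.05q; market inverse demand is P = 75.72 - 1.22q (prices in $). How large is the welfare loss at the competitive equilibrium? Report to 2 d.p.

DWL = $160.28

Market equilibrium (private): 9.90 + 1.05q = 75.72 - 1.22q → q_m = 28.9956.
Social marginal cost = private MC + MEC = 16.64 + 1.91q.
Set SMC = demand: 16.64 + 1.91q = 75.72 - 1.22q → q* = 18.8754.
The loss is the area between SMC and demand from q* to q_m; with linear curves that's a triangle of height MEC(q_m).
DWL = ½ × 10.1202 × 31.6762 = 160.2847.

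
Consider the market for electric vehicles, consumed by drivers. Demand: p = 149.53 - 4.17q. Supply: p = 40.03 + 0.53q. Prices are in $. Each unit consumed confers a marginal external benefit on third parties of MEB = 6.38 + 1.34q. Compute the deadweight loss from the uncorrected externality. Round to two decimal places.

Market equilibrium (private): 40.03 + 0.53q = 149.53 - 4.17q → q_m = 23.2979.
Social marginal benefit = demand + MEB = 155.91 - 2.83q.
Set SMB = MC: 155.91 - 2.83q = 40.03 + 0.53q → q* = 34.4881.
The loss is the area between SMB and MC from q* to q_m; with linear curves that's a triangle of height MEB(q_m).
DWL = ½ × 11.1902 × 37.5991 = 210.3707.

DWL = $210.37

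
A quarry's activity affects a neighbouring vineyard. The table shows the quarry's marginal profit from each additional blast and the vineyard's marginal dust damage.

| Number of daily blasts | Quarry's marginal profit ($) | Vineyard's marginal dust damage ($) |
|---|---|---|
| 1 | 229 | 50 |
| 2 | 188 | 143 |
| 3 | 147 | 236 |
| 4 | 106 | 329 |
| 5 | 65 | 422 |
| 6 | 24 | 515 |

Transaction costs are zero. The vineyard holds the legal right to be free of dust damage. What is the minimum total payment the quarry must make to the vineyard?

Efficient level: marginal profit ≥ marginal dust damage through level 2, so k* = 2.
With the vineyard holding the right, the quarry must at least compensate total damage at k*: 50 + 143 = 193.

$193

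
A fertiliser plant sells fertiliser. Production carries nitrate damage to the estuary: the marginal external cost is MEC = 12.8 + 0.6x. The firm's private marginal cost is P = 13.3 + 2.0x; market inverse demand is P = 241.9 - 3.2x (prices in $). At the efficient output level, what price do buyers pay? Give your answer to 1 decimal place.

Social marginal cost = private MC + MEC = 26.1 + 2.6x.
Set SMC = demand: 26.1 + 2.6x = 241.9 - 3.2x → x* = 37.2069.
Consumer price on the demand curve at x*: 241.9 − 3.2×37.2069 = 122.8379.

P = $122.8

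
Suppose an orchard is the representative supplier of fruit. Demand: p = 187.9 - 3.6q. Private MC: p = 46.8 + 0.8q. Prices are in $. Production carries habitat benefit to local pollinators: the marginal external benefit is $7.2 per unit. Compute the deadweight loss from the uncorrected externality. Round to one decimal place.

Market equilibrium (private): 46.8 + 0.8q = 187.9 - 3.6q → q_m = 32.0682.
Social marginal cost = private MC − MEB = 39.6 + 0.8q.
Set SMC = demand: 39.6 + 0.8q = 187.9 - 3.6q → q* = 33.7045.
The loss is the area between SMC and demand from q* to q_m; with linear curves that's a triangle of height MEB(q_m).
DWL = ½ × 1.6363 × 7.2000 = 5.8907.

DWL = $5.9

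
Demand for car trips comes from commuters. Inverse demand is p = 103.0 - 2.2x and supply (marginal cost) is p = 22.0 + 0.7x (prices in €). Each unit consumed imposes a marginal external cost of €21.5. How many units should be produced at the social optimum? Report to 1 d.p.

Social marginal benefit = demand − MEC = 81.5 - 2.2x.
Set SMB = MC: 81.5 - 2.2x = 22.0 + 0.7x → x* = 20.5172.

x* = 20.5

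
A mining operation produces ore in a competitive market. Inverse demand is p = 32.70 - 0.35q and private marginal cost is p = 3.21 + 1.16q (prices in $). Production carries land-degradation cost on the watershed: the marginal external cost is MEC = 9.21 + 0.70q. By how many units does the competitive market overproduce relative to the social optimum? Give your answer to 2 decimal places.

Market equilibrium (private): 3.21 + 1.16q = 32.70 - 0.35q → q_m = 19.5298.
Social marginal cost = private MC + MEC = 12.42 + 1.86q.
Set SMC = demand: 12.42 + 1.86q = 32.70 - 0.35q → q* = 9.1765.
Gap = |19.5298 − 9.1765| = 10.3533.

10.35 units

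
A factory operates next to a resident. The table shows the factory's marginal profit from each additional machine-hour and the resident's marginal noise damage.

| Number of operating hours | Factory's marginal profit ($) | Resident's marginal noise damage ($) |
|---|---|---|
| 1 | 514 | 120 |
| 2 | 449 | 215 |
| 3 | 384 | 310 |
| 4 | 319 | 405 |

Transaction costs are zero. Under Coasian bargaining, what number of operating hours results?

Bargaining reaches the level where marginal profit last exceeds marginal noise damage.
That holds through level 3 (384 ≥ 310) but not at 4 (319 < 405).

3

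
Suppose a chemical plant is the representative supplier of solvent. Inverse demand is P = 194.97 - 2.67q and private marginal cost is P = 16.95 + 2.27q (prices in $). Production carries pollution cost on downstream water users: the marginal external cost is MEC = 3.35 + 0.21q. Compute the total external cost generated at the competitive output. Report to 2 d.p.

$257.08

Market equilibrium (private): 16.95 + 2.27q = 194.97 - 2.67q → q_m = 36.0364.
Total external cost = ∫₀^{q_m} (3.35 + 0.21q) dq = 3.35×36.0364 + ½×0.21×36.0364² = 257.0773.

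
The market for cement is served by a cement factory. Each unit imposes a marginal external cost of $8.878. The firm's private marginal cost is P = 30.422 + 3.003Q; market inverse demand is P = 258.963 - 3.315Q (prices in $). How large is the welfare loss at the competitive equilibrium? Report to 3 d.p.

Market equilibrium (private): 30.422 + 3.003Q = 258.963 - 3.315Q → Q_m = 36.1730.
Social marginal cost = private MC + MEC = 39.300 + 3.003Q.
Set SMC = demand: 39.300 + 3.003Q = 258.963 - 3.315Q → Q* = 34.7678.
Between Q* and Q_m the wedge SMC − demand runs linearly from 0 to MEC(Q_m), so the loss is a triangle.
DWL = ½ × 1.4052 × 8.8780 = 6.2377.

DWL = $6.238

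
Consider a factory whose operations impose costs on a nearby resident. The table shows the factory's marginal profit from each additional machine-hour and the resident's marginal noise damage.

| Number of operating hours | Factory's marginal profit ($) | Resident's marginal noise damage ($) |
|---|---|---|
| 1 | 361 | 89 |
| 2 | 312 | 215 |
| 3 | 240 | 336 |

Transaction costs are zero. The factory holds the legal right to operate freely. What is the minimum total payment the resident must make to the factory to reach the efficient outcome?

$240

Left alone the factory would choose level 3 (marginal profit stays positive).
Efficient level: k* = 2 (marginal profit ≥ marginal noise damage through 2).
The resident must at least cover the factory's forgone profit from cutting 3→2: 240 = 240.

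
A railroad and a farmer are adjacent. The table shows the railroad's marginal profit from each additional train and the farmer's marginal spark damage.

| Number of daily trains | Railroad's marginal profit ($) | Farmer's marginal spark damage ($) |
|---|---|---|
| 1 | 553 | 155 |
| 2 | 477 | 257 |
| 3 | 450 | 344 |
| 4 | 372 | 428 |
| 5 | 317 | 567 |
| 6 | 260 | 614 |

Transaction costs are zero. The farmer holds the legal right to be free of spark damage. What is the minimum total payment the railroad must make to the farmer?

Efficient level: marginal profit ≥ marginal spark damage through level 3, so k* = 3.
With the farmer holding the right, the railroad must at least compensate total damage at k*: 155 + 257 + 344 = 756.

$756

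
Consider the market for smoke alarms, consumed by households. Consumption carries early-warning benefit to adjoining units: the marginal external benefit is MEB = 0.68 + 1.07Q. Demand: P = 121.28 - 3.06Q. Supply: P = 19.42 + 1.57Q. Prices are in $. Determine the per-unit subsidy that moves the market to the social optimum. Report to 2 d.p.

subsidy = $31.50 per unit

Social marginal benefit = demand + MEB = 121.96 - 1.99Q.
Set SMB = MC: 121.96 - 1.99Q = 19.42 + 1.57Q → Q* = 28.8034.
The Pigouvian subsidy equals MEB at Q*: 0.68 + 1.07×28.8034 = 31.4996.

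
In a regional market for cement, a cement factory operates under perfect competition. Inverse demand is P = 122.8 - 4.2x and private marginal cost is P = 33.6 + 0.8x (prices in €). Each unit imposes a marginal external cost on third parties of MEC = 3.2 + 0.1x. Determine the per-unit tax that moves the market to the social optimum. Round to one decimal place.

tax = €4.9 per unit

Social marginal cost = private MC + MEC = 36.8 + 0.9x.
Set SMC = demand: 36.8 + 0.9x = 122.8 - 4.2x → x* = 16.8627.
The Pigouvian tax equals MEC at x*: 3.2 + 0.1×16.8627 = 4.8863.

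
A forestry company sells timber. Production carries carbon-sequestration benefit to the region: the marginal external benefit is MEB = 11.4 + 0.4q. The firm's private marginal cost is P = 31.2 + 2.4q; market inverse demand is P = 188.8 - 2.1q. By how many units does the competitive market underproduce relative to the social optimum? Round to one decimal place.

6.2 units

Market equilibrium (private): 31.2 + 2.4q = 188.8 - 2.1q → q_m = 35.0222.
Social marginal cost = private MC − MEB = 19.8 + 2.0q.
Set SMC = demand: 19.8 + 2.0q = 188.8 - 2.1q → q* = 41.2195.
Gap = |35.0222 − 41.2195| = 6.1973.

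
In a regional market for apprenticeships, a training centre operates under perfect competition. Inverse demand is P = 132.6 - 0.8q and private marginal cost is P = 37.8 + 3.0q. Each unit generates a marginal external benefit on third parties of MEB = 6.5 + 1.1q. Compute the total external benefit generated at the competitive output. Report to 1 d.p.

Market equilibrium (private): 37.8 + 3.0q = 132.6 - 0.8q → q_m = 24.9474.
Total external benefit = ∫₀^{q_m} (6.5 + 1.1q) dq = 6.5×24.9474 + ½×1.1×24.9474² = 504.4631.

504.5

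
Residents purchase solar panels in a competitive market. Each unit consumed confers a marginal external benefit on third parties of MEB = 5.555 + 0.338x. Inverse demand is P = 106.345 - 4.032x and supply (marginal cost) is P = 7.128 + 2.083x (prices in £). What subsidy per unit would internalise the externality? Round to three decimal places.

subsidy = £11.685 per unit

Social marginal benefit = demand + MEB = 111.900 - 3.694x.
Set SMB = MC: 111.900 - 3.694x = 7.128 + 2.083x → x* = 18.1361.
The Pigouvian subsidy equals MEB at x*: 5.555 + 0.338×18.1361 = 11.6850.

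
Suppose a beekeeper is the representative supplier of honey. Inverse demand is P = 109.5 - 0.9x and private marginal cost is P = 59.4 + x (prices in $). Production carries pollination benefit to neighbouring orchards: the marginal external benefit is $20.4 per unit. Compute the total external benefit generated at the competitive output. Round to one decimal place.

Market equilibrium (private): 59.4 + x = 109.5 - 0.9x → x_m = 26.3684.
Total external benefit = MEB × x_m = 20.4 × 26.3684 = 537.9154.

$537.9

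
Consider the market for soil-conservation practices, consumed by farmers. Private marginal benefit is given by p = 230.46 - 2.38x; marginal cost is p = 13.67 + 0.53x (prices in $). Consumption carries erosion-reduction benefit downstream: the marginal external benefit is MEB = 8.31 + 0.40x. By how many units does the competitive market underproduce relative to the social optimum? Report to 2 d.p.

15.18 units

Market equilibrium (private): 13.67 + 0.53x = 230.46 - 2.38x → x_m = 74.4983.
Social marginal benefit = demand + MEB = 238.77 - 1.98x.
Set SMB = MC: 238.77 - 1.98x = 13.67 + 0.53x → x* = 89.6813.
Gap = |74.4983 − 89.6813| = 15.1830.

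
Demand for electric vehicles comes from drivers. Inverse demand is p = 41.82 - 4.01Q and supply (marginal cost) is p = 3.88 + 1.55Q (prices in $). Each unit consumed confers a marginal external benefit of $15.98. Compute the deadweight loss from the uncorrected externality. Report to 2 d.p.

Market equilibrium (private): 3.88 + 1.55Q = 41.82 - 4.01Q → Q_m = 6.8237.
Social marginal benefit = demand + MEB = 57.80 - 4.01Q.
Set SMB = MC: 57.80 - 4.01Q = 3.88 + 1.55Q → Q* = 9.6978.
Between Q* and Q_m the wedge SMB − MC runs linearly from 0 to MEB(Q_m), so the loss is a triangle.
DWL = ½ × 2.8741 × 15.9800 = 22.9641.

DWL = $22.96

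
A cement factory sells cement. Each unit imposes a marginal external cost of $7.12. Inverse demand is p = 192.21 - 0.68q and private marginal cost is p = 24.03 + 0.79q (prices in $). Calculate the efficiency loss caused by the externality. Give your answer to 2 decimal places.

DWL = $17.24

Market equilibrium (private): 24.03 + 0.79q = 192.21 - 0.68q → q_m = 114.4082.
Social marginal cost = private MC + MEC = 31.15 + 0.79q.
Set SMC = demand: 31.15 + 0.79q = 192.21 - 0.68q → q* = 109.5646.
The loss is the area between SMC and demand from q* to q_m; with linear curves that's a triangle of height MEC(q_m).
DWL = ½ × 4.8436 × 7.1200 = 17.2432.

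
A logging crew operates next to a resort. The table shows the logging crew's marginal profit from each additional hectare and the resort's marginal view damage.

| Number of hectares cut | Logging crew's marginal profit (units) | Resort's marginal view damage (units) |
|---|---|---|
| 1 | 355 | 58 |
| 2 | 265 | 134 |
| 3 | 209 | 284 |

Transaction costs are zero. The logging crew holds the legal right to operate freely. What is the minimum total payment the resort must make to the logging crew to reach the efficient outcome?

Left alone the logging crew would choose level 3 (marginal profit stays positive).
Efficient level: k* = 2 (marginal profit ≥ marginal view damage through 2).
The resort must at least cover the logging crew's forgone profit from cutting 3→2: 209 = 209.

209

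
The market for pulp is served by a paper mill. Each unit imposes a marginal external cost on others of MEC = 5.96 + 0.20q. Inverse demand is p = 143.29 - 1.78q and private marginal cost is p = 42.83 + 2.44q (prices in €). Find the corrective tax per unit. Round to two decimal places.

Social marginal cost = private MC + MEC = 48.79 + 2.64q.
Set SMC = demand: 48.79 + 2.64q = 143.29 - 1.78q → q* = 21.3801.
The Pigouvian tax equals MEC at q*: 5.96 + 0.20×21.3801 = 10.2360.

tax = €10.24 per unit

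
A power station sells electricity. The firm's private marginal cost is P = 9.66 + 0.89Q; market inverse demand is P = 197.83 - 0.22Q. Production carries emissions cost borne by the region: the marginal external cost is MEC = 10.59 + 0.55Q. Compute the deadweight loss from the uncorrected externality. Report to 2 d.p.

Market equilibrium (private): 9.66 + 0.89Q = 197.83 - 0.22Q → Q_m = 169.5225.
Social marginal cost = private MC + MEC = 20.25 + 1.44Q.
Set SMC = demand: 20.25 + 1.44Q = 197.83 - 0.22Q → Q* = 106.9759.
The welfare-loss triangle has base |Q_m − Q*| and height MEC(Q_m) (the vertical gap between SMC and demand is zero at Q* and MEC at Q_m).
DWL = ½ × 62.5466 × 103.8274 = 3247.0254.

DWL = 3247.03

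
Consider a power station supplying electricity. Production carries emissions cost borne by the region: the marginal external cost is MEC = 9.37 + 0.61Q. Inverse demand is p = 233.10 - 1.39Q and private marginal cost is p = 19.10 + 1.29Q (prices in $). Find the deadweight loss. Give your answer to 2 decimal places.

Market equilibrium (private): 19.10 + 1.29Q = 233.10 - 1.39Q → Q_m = 79.8507.
Social marginal cost = private MC + MEC = 28.47 + 1.90Q.
Set SMC = demand: 28.47 + 1.90Q = 233.10 - 1.39Q → Q* = 62.1976.
The loss is the area between SMC and demand from Q* to Q_m; with linear curves that's a triangle of height MEC(Q_m).
DWL = ½ × 17.6531 × 58.0790 = 512.6372.

DWL = $512.64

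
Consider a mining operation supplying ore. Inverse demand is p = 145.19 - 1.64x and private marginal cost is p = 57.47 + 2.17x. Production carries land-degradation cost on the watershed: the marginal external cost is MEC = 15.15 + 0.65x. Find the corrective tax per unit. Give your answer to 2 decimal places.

Social marginal cost = private MC + MEC = 72.62 + 2.82x.
Set SMC = demand: 72.62 + 2.82x = 145.19 - 1.64x → x* = 16.2713.
The Pigouvian tax equals MEC at x*: 15.15 + 0.65×16.2713 = 25.7263.

tax = 25.73 per unit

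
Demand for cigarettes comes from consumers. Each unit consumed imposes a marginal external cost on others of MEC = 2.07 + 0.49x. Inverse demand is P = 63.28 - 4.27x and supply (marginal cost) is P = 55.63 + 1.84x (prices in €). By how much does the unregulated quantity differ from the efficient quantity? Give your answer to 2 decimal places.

Market equilibrium (private): 55.63 + 1.84x = 63.28 - 4.27x → x_m = 1.2520.
Social marginal benefit = demand − MEC = 61.21 - 4.76x.
Set SMB = MC: 61.21 - 4.76x = 55.63 + 1.84x → x* = 0.8455.
Gap = |1.2520 − 0.8455| = 0.4065.

0.41 units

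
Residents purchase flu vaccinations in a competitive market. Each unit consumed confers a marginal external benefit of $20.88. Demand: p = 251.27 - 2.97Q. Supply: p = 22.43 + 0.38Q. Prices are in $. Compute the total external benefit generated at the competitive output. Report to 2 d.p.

Market equilibrium (private): 22.43 + 0.38Q = 251.27 - 2.97Q → Q_m = 68.3104.
Total external benefit = MEB × Q_m = 20.88 × 68.3104 = 1426.3212.

$1426.32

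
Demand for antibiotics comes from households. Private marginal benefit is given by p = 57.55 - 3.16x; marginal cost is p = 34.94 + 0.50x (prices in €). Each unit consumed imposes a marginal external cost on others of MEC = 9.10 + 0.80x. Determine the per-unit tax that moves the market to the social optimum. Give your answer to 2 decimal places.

tax = €11.52 per unit

Social marginal benefit = demand − MEC = 48.45 - 3.96x.
Set SMB = MC: 48.45 - 3.96x = 34.94 + 0.50x → x* = 3.0291.
The Pigouvian tax equals MEC at x*: 9.10 + 0.80×3.0291 = 11.5233.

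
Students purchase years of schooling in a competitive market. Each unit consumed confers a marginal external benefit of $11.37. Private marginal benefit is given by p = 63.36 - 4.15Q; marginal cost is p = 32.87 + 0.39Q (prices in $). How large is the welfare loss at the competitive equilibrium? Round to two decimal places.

DWL = $14.24

Market equilibrium (private): 32.87 + 0.39Q = 63.36 - 4.15Q → Q_m = 6.7159.
Social marginal benefit = demand + MEB = 74.73 - 4.15Q.
Set SMB = MC: 74.73 - 4.15Q = 32.87 + 0.39Q → Q* = 9.2203.
Between Q* and Q_m the wedge SMB − MC runs linearly from 0 to MEB(Q_m), so the loss is a triangle.
DWL = ½ × 2.5044 × 11.3700 = 14.2375.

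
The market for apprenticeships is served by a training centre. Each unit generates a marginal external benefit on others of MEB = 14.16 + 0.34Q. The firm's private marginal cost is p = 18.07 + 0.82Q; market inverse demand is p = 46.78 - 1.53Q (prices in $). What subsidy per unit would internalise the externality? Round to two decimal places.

subsidy = $21.41 per unit

Social marginal cost = private MC − MEB = 3.91 + 0.48Q.
Set SMC = demand: 3.91 + 0.48Q = 46.78 - 1.53Q → Q* = 21.3284.
The Pigouvian subsidy equals MEB at Q*: 14.16 + 0.34×21.3284 = 21.4117.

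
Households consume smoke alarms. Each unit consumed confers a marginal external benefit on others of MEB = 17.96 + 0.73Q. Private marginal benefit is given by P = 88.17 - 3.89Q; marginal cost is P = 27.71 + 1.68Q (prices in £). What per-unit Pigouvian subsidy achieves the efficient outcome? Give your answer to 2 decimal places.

subsidy = £29.79 per unit

Social marginal benefit = demand + MEB = 106.13 - 3.16Q.
Set SMB = MC: 106.13 - 3.16Q = 27.71 + 1.68Q → Q* = 16.2025.
The Pigouvian subsidy equals MEB at Q*: 17.96 + 0.73×16.2025 = 29.7878.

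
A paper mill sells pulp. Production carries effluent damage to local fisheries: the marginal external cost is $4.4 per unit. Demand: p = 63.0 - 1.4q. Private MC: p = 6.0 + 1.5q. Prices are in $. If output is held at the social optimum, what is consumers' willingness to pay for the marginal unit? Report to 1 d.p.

P = $37.6

Social marginal cost = private MC + MEC = 10.4 + 1.5q.
Set SMC = demand: 10.4 + 1.5q = 63.0 - 1.4q → q* = 18.1379.
Consumer price on the demand curve at q*: 63.0 − 1.4×18.1379 = 37.6069.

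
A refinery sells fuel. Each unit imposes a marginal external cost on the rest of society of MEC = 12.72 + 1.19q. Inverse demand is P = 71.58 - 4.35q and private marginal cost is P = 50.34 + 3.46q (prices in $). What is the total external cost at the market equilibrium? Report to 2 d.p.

$38.99

Market equilibrium (private): 50.34 + 3.46q = 71.58 - 4.35q → q_m = 2.7196.
Total external cost = ∫₀^{q_m} (12.72 + 1.19q) dq = 12.72×2.7196 + ½×1.19×2.7196² = 38.9941.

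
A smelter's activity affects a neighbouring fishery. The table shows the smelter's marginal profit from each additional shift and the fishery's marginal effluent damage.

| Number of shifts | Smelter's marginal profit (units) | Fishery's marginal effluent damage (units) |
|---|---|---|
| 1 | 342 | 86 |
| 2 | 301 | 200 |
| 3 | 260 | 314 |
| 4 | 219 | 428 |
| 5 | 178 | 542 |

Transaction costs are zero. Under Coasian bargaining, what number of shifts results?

Bargaining reaches the level where marginal profit last exceeds marginal effluent damage.
That holds through level 2 (301 ≥ 200) but not at 3 (260 < 314).

2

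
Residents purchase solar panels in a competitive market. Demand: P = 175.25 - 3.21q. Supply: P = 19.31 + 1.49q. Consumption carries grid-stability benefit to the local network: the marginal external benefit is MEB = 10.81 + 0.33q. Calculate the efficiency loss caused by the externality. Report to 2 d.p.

DWL = 54.17

Market equilibrium (private): 19.31 + 1.49q = 175.25 - 3.21q → q_m = 33.1787.
Social marginal benefit = demand + MEB = 186.06 - 2.88q.
Set SMB = MC: 186.06 - 2.88q = 19.31 + 1.49q → q* = 38.1579.
The welfare-loss triangle has base |q_m − q*| and height MEB(q_m) (the vertical gap between SMB and MC is zero at q* and MEB at q_m).
DWL = ½ × 4.9792 × 21.7590 = 54.1712.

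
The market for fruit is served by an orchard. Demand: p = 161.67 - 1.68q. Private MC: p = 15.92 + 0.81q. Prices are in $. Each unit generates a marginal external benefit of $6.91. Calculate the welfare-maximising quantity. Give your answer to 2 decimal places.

Social marginal cost = private MC − MEB = 9.01 + 0.81q.
Set SMC = demand: 9.01 + 0.81q = 161.67 - 1.68q → q* = 61.3092.

q* = 61.31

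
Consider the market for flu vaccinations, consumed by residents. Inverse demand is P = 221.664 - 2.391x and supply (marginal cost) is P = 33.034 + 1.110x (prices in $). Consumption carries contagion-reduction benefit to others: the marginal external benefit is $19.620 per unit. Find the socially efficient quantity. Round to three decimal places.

Social marginal benefit = demand + MEB = 241.284 - 2.391x.
Set SMB = MC: 241.284 - 2.391x = 33.034 + 1.110x → x* = 59.4830.

x* = 59.483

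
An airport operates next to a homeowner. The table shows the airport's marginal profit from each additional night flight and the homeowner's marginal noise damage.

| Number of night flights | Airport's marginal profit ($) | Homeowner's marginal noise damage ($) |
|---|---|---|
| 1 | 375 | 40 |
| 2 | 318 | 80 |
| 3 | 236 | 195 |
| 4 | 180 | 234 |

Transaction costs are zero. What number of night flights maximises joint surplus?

3

Bargaining reaches the level where marginal profit last exceeds marginal noise damage.
That holds through level 3 (236 ≥ 195) but not at 4 (180 < 234).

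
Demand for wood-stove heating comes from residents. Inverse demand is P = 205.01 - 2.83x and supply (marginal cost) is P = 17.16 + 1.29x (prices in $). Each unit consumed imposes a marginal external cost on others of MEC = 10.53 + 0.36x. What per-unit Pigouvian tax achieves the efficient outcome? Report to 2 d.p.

Social marginal benefit = demand − MEC = 194.48 - 3.19x.
Set SMB = MC: 194.48 - 3.19x = 17.16 + 1.29x → x* = 39.5804.
The Pigouvian tax equals MEC at x*: 10.53 + 0.36×39.5804 = 24.7789.

tax = $24.78 per unit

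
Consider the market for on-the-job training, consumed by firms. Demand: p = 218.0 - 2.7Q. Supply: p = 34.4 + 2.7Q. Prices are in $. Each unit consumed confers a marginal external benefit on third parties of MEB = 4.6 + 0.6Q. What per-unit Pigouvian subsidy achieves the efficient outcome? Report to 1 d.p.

subsidy = $28.1 per unit

Social marginal benefit = demand + MEB = 222.6 - 2.1Q.
Set SMB = MC: 222.6 - 2.1Q = 34.4 + 2.7Q → Q* = 39.2083.
The Pigouvian subsidy equals MEB at Q*: 4.6 + 0.6×39.2083 = 28.1250.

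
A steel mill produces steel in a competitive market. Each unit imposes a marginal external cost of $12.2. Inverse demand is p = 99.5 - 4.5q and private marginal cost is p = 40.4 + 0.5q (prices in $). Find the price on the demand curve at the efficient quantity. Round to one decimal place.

P = $57.3

Social marginal cost = private MC + MEC = 52.6 + 0.5q.
Set SMC = demand: 52.6 + 0.5q = 99.5 - 4.5q → q* = 9.3800.
Consumer price on the demand curve at q*: 99.5 − 4.5×9.3800 = 57.2900.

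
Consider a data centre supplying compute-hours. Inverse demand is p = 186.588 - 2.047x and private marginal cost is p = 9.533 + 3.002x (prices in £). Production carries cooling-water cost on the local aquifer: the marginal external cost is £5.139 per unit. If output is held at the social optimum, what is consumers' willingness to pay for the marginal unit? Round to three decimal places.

Social marginal cost = private MC + MEC = 14.672 + 3.002x.
Set SMC = demand: 14.672 + 3.002x = 186.588 - 2.047x → x* = 34.0495.
Consumer price on the demand curve at x*: 186.588 − 2.047×34.0495 = 116.8887.

P = £116.889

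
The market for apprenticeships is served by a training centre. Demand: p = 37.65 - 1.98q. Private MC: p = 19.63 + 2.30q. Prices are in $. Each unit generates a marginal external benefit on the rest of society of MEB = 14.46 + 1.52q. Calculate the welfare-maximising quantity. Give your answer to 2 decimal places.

Social marginal cost = private MC − MEB = 5.17 + 0.78q.
Set SMC = demand: 5.17 + 0.78q = 37.65 - 1.98q → q* = 11.7681.

q* = 11.77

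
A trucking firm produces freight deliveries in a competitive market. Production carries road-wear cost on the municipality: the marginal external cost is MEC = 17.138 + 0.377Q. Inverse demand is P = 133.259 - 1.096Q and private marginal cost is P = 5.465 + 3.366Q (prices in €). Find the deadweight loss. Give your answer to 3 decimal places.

Market equilibrium (private): 5.465 + 3.366Q = 133.259 - 1.096Q → Q_m = 28.6405.
Social marginal cost = private MC + MEC = 22.603 + 3.743Q.
Set SMC = demand: 22.603 + 3.743Q = 133.259 - 1.096Q → Q* = 22.8675.
Between Q* and Q_m the wedge SMC − demand runs linearly from 0 to MEC(Q_m), so the loss is a triangle.
DWL = ½ × 5.7730 × 27.9355 = 80.6358.

DWL = €80.636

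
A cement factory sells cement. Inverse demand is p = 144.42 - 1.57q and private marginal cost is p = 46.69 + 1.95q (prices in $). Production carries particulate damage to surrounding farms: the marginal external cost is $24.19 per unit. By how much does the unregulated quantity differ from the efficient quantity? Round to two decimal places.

Market equilibrium (private): 46.69 + 1.95q = 144.42 - 1.57q → q_m = 27.7642.
Social marginal cost = private MC + MEC = 70.88 + 1.95q.
Set SMC = demand: 70.88 + 1.95q = 144.42 - 1.57q → q* = 20.8920.
Gap = |27.7642 − 20.8920| = 6.8722.

6.87 units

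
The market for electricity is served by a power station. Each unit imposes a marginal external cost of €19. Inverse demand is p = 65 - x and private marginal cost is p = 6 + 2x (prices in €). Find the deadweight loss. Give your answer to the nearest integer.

Market equilibrium (private): 6 + 2x = 65 - x → x_m = 19.6667.
Social marginal cost = private MC + MEC = 25 + 2x.
Set SMC = demand: 25 + 2x = 65 - x → x* = 13.3333.
Height of the DWL triangle at x_m is SMC(x_m) − demand(x_m) = MEC(x_m) = 19.0000.
DWL = ½ × 6.3334 × 19.0000 = 60.1673.

DWL = €60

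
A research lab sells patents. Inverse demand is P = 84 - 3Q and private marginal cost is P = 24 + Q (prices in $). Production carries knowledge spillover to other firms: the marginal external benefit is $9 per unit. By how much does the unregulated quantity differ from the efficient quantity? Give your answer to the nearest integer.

2 units

Market equilibrium (private): 24 + Q = 84 - 3Q → Q_m = 15.0000.
Social marginal cost = private MC − MEB = 15 + Q.
Set SMC = demand: 15 + Q = 84 - 3Q → Q* = 17.2500.
Gap = |15.0000 − 17.2500| = 2.2500.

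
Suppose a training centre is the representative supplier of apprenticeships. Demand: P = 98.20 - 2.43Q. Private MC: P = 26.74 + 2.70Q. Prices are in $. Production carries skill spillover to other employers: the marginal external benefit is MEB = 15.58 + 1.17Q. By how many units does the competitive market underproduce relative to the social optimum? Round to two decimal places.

Market equilibrium (private): 26.74 + 2.70Q = 98.20 - 2.43Q → Q_m = 13.9298.
Social marginal cost = private MC − MEB = 11.16 + 1.53Q.
Set SMC = demand: 11.16 + 1.53Q = 98.20 - 2.43Q → Q* = 21.9798.
Gap = |13.9298 − 21.9798| = 8.0500.

8.05 units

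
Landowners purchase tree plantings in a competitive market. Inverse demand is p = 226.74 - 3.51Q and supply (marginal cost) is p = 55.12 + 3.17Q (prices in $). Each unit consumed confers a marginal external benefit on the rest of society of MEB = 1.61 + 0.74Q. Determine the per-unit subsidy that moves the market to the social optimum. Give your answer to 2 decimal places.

subsidy = $23.19 per unit

Social marginal benefit = demand + MEB = 228.35 - 2.77Q.
Set SMB = MC: 228.35 - 2.77Q = 55.12 + 3.17Q → Q* = 29.1633.
The Pigouvian subsidy equals MEB at Q*: 1.61 + 0.74×29.1633 = 23.1908.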